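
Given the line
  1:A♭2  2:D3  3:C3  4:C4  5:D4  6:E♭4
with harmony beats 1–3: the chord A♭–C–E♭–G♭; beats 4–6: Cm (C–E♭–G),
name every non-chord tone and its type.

D3 (beat 2) — appoggiatura; D4 (beat 5) — passing tone.

The harmony at that moment is A♭ dominant seventh chord (A♭, C, E♭, G♭); D3 is not a chord tone.
It is approached by leap up from A♭2 and left by step down to C3.
Leap in, step out — an appoggiatura.
The harmony at that moment is C minor triad (C, E♭, G); D4 is not a chord tone.
It is approached by step up from C4 and left by step up to E♭4.
Step in, step out in the same direction — a passing tone.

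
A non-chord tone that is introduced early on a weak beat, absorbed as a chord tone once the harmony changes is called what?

Approach: ahead of the chord change (typically by step), so it is dissonant against the current harmony. Departure: none — the same pitch is restated or held and is a chord tone of the new harmony.
Dissonant first, consonant once the harmony catches up: the note simply arrives early — an anticipation. (The reverse timing, consonant first and dissonant after the change, would be a suspension or retardation.)

Anticipation.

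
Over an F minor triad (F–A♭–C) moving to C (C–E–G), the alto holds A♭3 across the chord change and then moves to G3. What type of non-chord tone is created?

The harmony at that moment is C major triad (C, E, G); A♭3 is not a chord tone.
It is held over (the same pitch as the preceding A♭3) and left by step down to G3.
Held over from the previous chord and resolving down by step — a suspension.

A♭3 is a suspension.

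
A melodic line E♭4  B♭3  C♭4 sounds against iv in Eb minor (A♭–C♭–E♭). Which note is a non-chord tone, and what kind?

B♭3 is an appoggiatura.

The harmony at that moment is A♭ minor triad (A♭, C♭, E♭); B♭3 is not a chord tone.
It is approached by leap down from E♭4 and left by step up to C♭4.
Leap in, step out — an appoggiatura.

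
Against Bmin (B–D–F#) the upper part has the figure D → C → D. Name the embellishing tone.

The harmony at that moment is B minor triad (B, D, F#); C is not a chord tone.
It is approached by step down from D and left by step up to D.
Step away and step back to the same note — a neighbor tone (lower neighbor).

C is a neighbor tone.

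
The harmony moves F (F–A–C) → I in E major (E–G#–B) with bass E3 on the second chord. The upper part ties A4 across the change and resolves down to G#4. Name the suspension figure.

4–3 suspension.

At the second chord the bass is E3. The suspended A4 lies a fourth above the bass; after resolving down by step to G#4, the interval above the bass becomes a third.
Suspension figures are named by those two intervals: 4–3.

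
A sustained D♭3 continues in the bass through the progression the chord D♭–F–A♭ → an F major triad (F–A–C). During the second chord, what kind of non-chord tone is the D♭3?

Pedal tone (pedal point).

The harmony at that moment is F major triad (F, A, C); D♭3 is not a chord tone.
It is held over (the same pitch as the preceding D♭3) and then sustained as the same pitch into the next harmony.
Sustained through a change of harmony — a pedal tone.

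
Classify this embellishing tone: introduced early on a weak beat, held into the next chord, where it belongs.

Anticipation.

Approach: ahead of the chord change (typically by step), so it is dissonant against the current harmony. Departure: none — the same pitch is restated or held and is a chord tone of the new harmony.
Dissonant first, consonant once the harmony catches up: the note simply arrives early — an anticipation. (The reverse timing, consonant first and dissonant after the change, would be a suspension or retardation.)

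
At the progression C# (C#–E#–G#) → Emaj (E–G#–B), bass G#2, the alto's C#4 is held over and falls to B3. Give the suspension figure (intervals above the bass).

At the second chord the bass is G#2. The suspended C#4 lies a fourth above the bass; after resolving down by step to B3, the interval above the bass becomes a third.
Suspension figures are named by those two intervals: 4–3.

4–3 suspension.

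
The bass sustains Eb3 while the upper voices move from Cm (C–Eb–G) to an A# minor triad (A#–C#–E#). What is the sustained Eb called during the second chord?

The harmony at that moment is A# minor triad (A#, C#, E#); Eb3 is not a chord tone.
It is held over (the same pitch as the preceding Eb3) and then sustained as the same pitch into the next harmony.
Sustained through a change of harmony — a pedal tone.

Pedal tone (pedal point).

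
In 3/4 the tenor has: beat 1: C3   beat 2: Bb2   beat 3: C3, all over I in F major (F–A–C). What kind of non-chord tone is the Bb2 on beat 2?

The harmony at that moment is F major triad (F, A, C); Bb2 is not a chord tone.
It is approached by step down from C3 and left by step up to C3.
Step away and step back to the same note — a neighbor tone (lower neighbor).

Lower neighbor tone.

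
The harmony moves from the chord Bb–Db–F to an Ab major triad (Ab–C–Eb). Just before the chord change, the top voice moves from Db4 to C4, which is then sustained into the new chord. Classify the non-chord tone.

The harmony at that moment is Bb minor triad (Bb, Db, F); C4 is not a chord tone.
It is approached by step down from Db4 and then sustained as the same pitch into the next harmony.
Arriving early and becoming a chord tone when the harmony changes — an anticipation.

C4 is an anticipation.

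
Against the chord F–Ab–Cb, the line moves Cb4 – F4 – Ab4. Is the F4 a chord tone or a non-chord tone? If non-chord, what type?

F diminished triad contains F, Ab, Cb; F is the root, so it is a chord tone.

Chord tone (the root of F diminished triad).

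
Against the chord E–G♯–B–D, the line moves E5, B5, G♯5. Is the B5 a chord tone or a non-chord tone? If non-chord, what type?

Chord tone (the fifth of E dominant seventh chord).

E dominant seventh chord contains E, G♯, B, D; B is the fifth, so it is a chord tone.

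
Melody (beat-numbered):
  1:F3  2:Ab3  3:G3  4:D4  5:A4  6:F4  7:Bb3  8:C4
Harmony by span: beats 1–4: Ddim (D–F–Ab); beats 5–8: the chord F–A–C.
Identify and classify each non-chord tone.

The harmony at that moment is D diminished triad (D, F, Ab); G3 is not a chord tone.
It is approached by step down from Ab3 and left by leap up to D4.
Step in, leap out — an escape tone.
The harmony at that moment is F major triad (F, A, C); Bb3 is not a chord tone.
It is approached by leap down from F4 and left by step up to C4.
Leap in, step out — an appoggiatura.

G3 (beat 3) — escape tone; Bb3 (beat 7) — appoggiatura.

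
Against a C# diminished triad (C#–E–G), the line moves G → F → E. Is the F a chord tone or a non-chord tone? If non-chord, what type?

The harmony at that moment is C# diminished triad (C#, E, G); F is not a chord tone.
It is approached by step down from G and left by step down to E.
Step in, step out in the same direction — a passing tone.

Non-chord tone — a passing tone.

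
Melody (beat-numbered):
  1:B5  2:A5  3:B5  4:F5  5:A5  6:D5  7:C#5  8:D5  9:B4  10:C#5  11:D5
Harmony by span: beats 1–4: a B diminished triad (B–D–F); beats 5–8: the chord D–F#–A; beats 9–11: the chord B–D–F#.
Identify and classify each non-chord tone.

A5 (beat 2) — neighbor tone; C#5 (beat 7) — neighbor tone; C#5 (beat 10) — passing tone.

The harmony at that moment is B diminished triad (B, D, F); A5 is not a chord tone.
It is approached by step down from B5 and left by step up to B5.
Step away and step back to the same note — a neighbor tone (lower neighbor).
The harmony at that moment is D major triad (D, F#, A); C#5 is not a chord tone.
It is approached by step down from D5 and left by step up to D5.
Step away and step back to the same note — a neighbor tone (lower neighbor).
The harmony at that moment is B minor triad (B, D, F#); C#5 is not a chord tone.
It is approached by step up from B4 and left by step up to D5.
Step in, step out in the same direction — a passing tone.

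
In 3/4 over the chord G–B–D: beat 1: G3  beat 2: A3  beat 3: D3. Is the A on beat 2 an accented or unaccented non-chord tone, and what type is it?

Unaccented escape tone.

The harmony at that moment is G major triad (G, B, D); A3 is not a chord tone.
It is approached by step up from G3 and left by leap down to D3.
Step in, leap out — an escape tone.
It falls on a weak beat, so it is unaccented.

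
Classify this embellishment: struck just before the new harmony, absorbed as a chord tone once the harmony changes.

Anticipation.

Approach: ahead of the chord change (typically by step), so it is dissonant against the current harmony. Departure: none — the same pitch is restated or held and is a chord tone of the new harmony.
Dissonant first, consonant once the harmony catches up: the note simply arrives early — an anticipation. (The reverse timing, consonant first and dissonant after the change, would be a suspension or retardation.)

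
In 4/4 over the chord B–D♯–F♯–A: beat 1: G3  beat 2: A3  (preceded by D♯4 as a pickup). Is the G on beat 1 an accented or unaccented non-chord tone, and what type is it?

The harmony at that moment is B dominant seventh chord (B, D♯, F♯, A); G3 is not a chord tone.
It is approached by leap down from D♯4 and left by step up to A3.
Leap in, step out — an appoggiatura.
It falls on the downbeat, so it is accented.

Accented appoggiatura.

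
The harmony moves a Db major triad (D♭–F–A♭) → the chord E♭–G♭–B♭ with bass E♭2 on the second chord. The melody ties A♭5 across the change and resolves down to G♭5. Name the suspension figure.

At the second chord the bass is E♭2. The suspended A♭5 lies a fourth above the bass; after resolving down by step to G♭5, the interval above the bass becomes a third.
Suspension figures are named by those two intervals: 4–3.

4–3 suspension.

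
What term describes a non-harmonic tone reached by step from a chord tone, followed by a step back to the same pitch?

Approach: by step. Departure: by step in the opposite direction, back to the starting pitch.
Stepwise on both sides but reversing to return to the same chord tone — a neighbor tone. (Had it continued onward in the same direction it would be a passing tone instead.)

Neighbor tone.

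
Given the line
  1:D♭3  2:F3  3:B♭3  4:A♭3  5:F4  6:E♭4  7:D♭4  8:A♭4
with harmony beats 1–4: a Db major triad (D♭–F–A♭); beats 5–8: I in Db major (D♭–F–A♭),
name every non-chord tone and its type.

B♭3 (beat 3) — appoggiatura; E♭4 (beat 6) — passing tone.

The harmony at that moment is D♭ major triad (D♭, F, A♭); B♭3 is not a chord tone.
It is approached by leap up from F3 and left by step down to A♭3.
Leap in, step out — an appoggiatura.
The harmony at that moment is D♭ major triad (D♭, F, A♭); E♭4 is not a chord tone.
It is approached by step down from F4 and left by step down to D♭4.
Step in, step out in the same direction — a passing tone.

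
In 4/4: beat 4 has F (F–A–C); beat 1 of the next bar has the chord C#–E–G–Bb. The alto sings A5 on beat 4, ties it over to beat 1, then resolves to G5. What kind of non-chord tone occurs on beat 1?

Suspension.

The harmony at that moment is C# diminished seventh chord (C#, E, G, Bb); A5 is not a chord tone.
It is held over (the same pitch as the preceding A5) and left by step down to G5.
Held over from the previous chord and resolving down by step — a suspension.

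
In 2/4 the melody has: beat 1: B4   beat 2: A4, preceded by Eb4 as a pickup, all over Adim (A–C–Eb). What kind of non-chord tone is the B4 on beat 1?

Appoggiatura.

The harmony at that moment is A diminished triad (A, C, Eb); B4 is not a chord tone.
It is approached by leap up from Eb4 and left by step down to A4.
Leap in, step out, metrically accented — an appoggiatura.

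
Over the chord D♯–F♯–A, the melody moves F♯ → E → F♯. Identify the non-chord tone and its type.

The harmony at that moment is D♯ diminished triad (D♯, F♯, A); E is not a chord tone.
It is approached by step down from F♯ and left by step up to F♯.
Step away and step back to the same note — a neighbor tone (lower neighbor).

E is a neighbor tone.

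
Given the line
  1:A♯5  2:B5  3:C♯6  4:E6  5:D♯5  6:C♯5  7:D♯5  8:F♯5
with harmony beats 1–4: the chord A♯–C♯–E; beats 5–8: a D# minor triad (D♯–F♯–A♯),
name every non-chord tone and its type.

B5 (beat 2) — passing tone; C♯5 (beat 6) — neighbor tone.

The harmony at that moment is A♯ diminished triad (A♯, C♯, E); B5 is not a chord tone.
It is approached by step up from A♯5 and left by step up to C♯6.
Step in, step out in the same direction — a passing tone.
The harmony at that moment is D♯ minor triad (D♯, F♯, A♯); C♯5 is not a chord tone.
It is approached by step down from D♯5 and left by step up to D♯5.
Step away and step back to the same note — a neighbor tone (lower neighbor).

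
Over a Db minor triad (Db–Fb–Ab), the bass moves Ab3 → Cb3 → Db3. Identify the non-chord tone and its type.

The harmony at that moment is Db minor triad (Db, Fb, Ab); Cb3 is not a chord tone.
It is approached by leap down from Ab3 and left by step up to Db3.
Leap in, step out — an appoggiatura.

Cb3 is an appoggiatura.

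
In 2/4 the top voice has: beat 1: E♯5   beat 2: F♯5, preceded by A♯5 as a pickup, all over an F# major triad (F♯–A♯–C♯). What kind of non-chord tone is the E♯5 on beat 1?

Appoggiatura.

The harmony at that moment is F♯ major triad (F♯, A♯, C♯); E♯5 is not a chord tone.
It is approached by leap down from A♯5 and left by step up to F♯5.
Leap in, step out, metrically accented — an appoggiatura.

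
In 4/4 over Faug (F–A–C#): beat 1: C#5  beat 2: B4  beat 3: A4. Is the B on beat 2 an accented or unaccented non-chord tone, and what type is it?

The harmony at that moment is F augmented triad (F, A, C#); B4 is not a chord tone.
It is approached by step down from C#5 and left by step down to A4.
Step in, step out in the same direction — a passing tone.
It falls on a weak beat, so it is unaccented.

Unaccented passing tone.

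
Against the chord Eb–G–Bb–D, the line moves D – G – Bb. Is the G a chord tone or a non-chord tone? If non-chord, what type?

Chord tone (the third of Eb major seventh chord).

Eb major seventh chord contains Eb, G, Bb, D; G is the third, so it is a chord tone.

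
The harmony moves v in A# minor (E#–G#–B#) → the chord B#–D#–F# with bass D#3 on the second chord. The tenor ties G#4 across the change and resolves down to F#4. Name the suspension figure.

At the second chord the bass is D#3. The suspended G#4 lies a fourth above the bass; after resolving down by step to F#4, the interval above the bass becomes a third.
Suspension figures are named by those two intervals: 4–3.

4–3 suspension.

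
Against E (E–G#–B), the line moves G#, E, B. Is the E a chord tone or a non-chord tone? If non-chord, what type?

Chord tone (the root of E major triad).

E major triad contains E, G#, B; E is the root, so it is a chord tone.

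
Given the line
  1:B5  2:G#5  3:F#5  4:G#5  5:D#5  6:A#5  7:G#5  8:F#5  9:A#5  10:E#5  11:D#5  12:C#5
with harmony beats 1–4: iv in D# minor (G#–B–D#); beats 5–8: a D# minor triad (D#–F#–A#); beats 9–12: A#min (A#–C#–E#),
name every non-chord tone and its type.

F#5 (beat 3) — neighbor tone; G#5 (beat 7) — passing tone; D#5 (beat 11) — passing tone.

The harmony at that moment is G# minor triad (G#, B, D#); F#5 is not a chord tone.
It is approached by step down from G#5 and left by step up to G#5.
Step away and step back to the same note — a neighbor tone (lower neighbor).
The harmony at that moment is D# minor triad (D#, F#, A#); G#5 is not a chord tone.
It is approached by step down from A#5 and left by step down to F#5.
Step in, step out in the same direction — a passing tone.
The harmony at that moment is A# minor triad (A#, C#, E#); D#5 is not a chord tone.
It is approached by step down from E#5 and left by step down to C#5.
Step in, step out in the same direction — a passing tone.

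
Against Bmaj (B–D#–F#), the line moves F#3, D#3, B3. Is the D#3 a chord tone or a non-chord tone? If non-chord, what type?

Chord tone (the third of B major triad).

B major triad contains B, D#, F#; D# is the third, so it is a chord tone.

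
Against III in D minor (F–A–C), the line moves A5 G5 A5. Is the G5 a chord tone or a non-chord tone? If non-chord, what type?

Non-chord tone — a neighbor tone.

The harmony at that moment is F major triad (F, A, C); G5 is not a chord tone.
It is approached by step down from A5 and left by step up to A5.
Step away and step back to the same note — a neighbor tone (lower neighbor).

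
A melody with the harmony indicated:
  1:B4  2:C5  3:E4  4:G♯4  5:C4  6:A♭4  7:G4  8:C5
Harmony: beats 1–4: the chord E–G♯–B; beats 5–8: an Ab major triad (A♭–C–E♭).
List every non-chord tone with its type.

C5 (beat 2) — escape tone; G4 (beat 7) — escape tone.

The harmony at that moment is E major triad (E, G♯, B); C5 is not a chord tone.
It is approached by step up from B4 and left by leap down to E4.
Step in, leap out — an escape tone.
The harmony at that moment is A♭ major triad (A♭, C, E♭); G4 is not a chord tone.
It is approached by step down from A♭4 and left by leap up to C5.
Step in, leap out — an escape tone.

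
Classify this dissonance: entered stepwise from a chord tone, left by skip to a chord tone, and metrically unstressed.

Escape tone.

Approach: by step. Departure: by leap. Metric position: weak.
Step in, leap out, from a weak position — an escape tone (échappée). (It is the mirror image of the appoggiatura, which leaps in and steps out on a strong beat.)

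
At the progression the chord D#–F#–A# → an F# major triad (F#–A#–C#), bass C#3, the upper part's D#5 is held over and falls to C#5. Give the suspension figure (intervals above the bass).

At the second chord the bass is C#3. The suspended D#5 lies a ninth above the bass; after resolving down by step to C#5, the interval above the bass becomes an octave.
Suspension figures are named by those two intervals: 9–8.

9–8 suspension.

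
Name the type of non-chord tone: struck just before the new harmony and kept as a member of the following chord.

Approach: ahead of the chord change (typically by step), so it is dissonant against the current harmony. Departure: none — the same pitch is restated or held and is a chord tone of the new harmony.
Dissonant first, consonant once the harmony catches up: the note simply arrives early — an anticipation. (The reverse timing, consonant first and dissonant after the change, would be a suspension or retardation.)

Anticipation.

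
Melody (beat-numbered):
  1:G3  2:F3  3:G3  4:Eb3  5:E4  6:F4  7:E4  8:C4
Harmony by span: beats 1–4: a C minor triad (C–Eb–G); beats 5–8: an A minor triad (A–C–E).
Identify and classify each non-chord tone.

The harmony at that moment is C minor triad (C, Eb, G); F3 is not a chord tone.
It is approached by step down from G3 and left by step up to G3.
Step away and step back to the same note — a neighbor tone (lower neighbor).
The harmony at that moment is A minor triad (A, C, E); F4 is not a chord tone.
It is approached by step up from E4 and left by step down to E4.
Step away and step back to the same note — a neighbor tone (upper neighbor).

F3 (beat 2) — neighbor tone; F4 (beat 6) — neighbor tone.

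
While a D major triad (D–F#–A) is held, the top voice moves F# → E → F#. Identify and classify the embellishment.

E is a neighbor tone.

The harmony at that moment is D major triad (D, F#, A); E is not a chord tone.
It is approached by step down from F# and left by step up to F#.
Step away and step back to the same note — a neighbor tone (lower neighbor).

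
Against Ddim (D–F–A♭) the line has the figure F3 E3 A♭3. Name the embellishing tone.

The harmony at that moment is D diminished triad (D, F, A♭); E3 is not a chord tone.
It is approached by step down from F3 and left by leap up to A♭3.
Step in, leap out — an escape tone.

E3 is an escape tone.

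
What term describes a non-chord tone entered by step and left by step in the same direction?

Passing tone.

Approach: by step. Departure: by step, continuing in the same direction.
Stepwise on both sides with no change of direction means the note fills in the space between two different chord tones — a passing tone. (Had it turned back to its starting note it would be a neighbor tone instead.)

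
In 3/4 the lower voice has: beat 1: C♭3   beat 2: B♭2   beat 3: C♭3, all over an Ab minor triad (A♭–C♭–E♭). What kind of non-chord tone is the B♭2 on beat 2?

Lower neighbor tone.

The harmony at that moment is A♭ minor triad (A♭, C♭, E♭); B♭2 is not a chord tone.
It is approached by step down from C♭3 and left by step up to C♭3.
Step away and step back to the same note — a neighbor tone (lower neighbor).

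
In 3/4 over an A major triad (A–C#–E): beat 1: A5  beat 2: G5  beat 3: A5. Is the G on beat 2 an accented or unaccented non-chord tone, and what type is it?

Unaccented neighbor tone.

The harmony at that moment is A major triad (A, C#, E); G5 is not a chord tone.
It is approached by step down from A5 and left by step up to A5.
Step away and step back to the same note — a neighbor tone (lower neighbor).
It falls on a weak beat, so it is unaccented.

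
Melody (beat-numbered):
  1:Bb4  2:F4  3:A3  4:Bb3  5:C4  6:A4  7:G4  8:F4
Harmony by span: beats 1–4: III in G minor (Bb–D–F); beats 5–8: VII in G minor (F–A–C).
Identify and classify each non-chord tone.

The harmony at that moment is Bb major triad (Bb, D, F); A3 is not a chord tone.
It is approached by leap down from F4 and left by step up to Bb3.
Leap in, step out — an appoggiatura.
The harmony at that moment is F major triad (F, A, C); G4 is not a chord tone.
It is approached by step down from A4 and left by step down to F4.
Step in, step out in the same direction — a passing tone.

A3 (beat 3) — appoggiatura; G4 (beat 7) — passing tone.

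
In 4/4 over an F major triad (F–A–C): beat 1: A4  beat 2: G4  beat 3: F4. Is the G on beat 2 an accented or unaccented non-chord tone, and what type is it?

Unaccented passing tone.

The harmony at that moment is F major triad (F, A, C); G4 is not a chord tone.
It is approached by step down from A4 and left by step down to F4.
Step in, step out in the same direction — a passing tone.
It falls on a weak beat, so it is unaccented.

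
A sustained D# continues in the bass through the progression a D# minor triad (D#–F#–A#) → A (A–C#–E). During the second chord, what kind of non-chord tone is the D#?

The harmony at that moment is A major triad (A, C#, E); D# is not a chord tone.
It is held over (the same pitch as the preceding D#) and then sustained as the same pitch into the next harmony.
Sustained through a change of harmony — a pedal tone.

Pedal tone (pedal point).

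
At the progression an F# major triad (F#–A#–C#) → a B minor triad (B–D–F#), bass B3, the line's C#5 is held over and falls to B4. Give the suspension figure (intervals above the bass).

At the second chord the bass is B3. The suspended C#5 lies a ninth above the bass; after resolving down by step to B4, the interval above the bass becomes an octave.
Suspension figures are named by those two intervals: 9–8.

9–8 suspension.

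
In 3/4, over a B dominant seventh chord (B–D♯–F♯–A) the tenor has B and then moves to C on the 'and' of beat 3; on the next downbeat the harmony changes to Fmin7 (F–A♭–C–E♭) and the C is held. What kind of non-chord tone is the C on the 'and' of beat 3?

Anticipation.

The harmony at that moment is B dominant seventh chord (B, D♯, F♯, A); C is not a chord tone.
It is approached by step up from B and then sustained as the same pitch into the next harmony.
Arriving early and becoming a chord tone when the harmony changes — an anticipation.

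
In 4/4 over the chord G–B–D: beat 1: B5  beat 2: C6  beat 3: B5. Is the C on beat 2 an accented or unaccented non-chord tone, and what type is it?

Unaccented neighbor tone.

The harmony at that moment is G major triad (G, B, D); C6 is not a chord tone.
It is approached by step up from B5 and left by step down to B5.
Step away and step back to the same note — a neighbor tone (upper neighbor).
It falls on a weak beat, so it is unaccented.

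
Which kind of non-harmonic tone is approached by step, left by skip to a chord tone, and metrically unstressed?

Escape tone.

Approach: by step. Departure: by leap. Metric position: weak.
Step in, leap out, from a weak position — an escape tone (échappée). (It is the mirror image of the appoggiatura, which leaps in and steps out on a strong beat.)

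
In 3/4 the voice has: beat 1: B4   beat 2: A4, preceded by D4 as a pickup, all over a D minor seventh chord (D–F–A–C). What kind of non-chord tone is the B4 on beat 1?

Appoggiatura.

The harmony at that moment is D minor seventh chord (D, F, A, C); B4 is not a chord tone.
It is approached by leap up from D4 and left by step down to A4.
Leap in, step out, metrically accented — an appoggiatura.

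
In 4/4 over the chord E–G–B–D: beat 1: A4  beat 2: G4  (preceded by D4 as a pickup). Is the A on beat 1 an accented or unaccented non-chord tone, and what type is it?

The harmony at that moment is E minor seventh chord (E, G, B, D); A4 is not a chord tone.
It is approached by leap up from D4 and left by step down to G4.
Leap in, step out — an appoggiatura.
It falls on the downbeat, so it is accented.

Accented appoggiatura.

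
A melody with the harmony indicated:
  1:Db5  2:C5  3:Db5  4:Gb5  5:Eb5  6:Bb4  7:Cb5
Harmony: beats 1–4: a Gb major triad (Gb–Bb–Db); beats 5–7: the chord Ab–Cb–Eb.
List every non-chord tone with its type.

The harmony at that moment is Gb major triad (Gb, Bb, Db); C5 is not a chord tone.
It is approached by step down from Db5 and left by step up to Db5.
Step away and step back to the same note — a neighbor tone (lower neighbor).
The harmony at that moment is Ab minor triad (Ab, Cb, Eb); Bb4 is not a chord tone.
It is approached by leap down from Eb5 and left by step up to Cb5.
Leap in, step out — an appoggiatura.

C5 (beat 2) — neighbor tone; Bb4 (beat 6) — appoggiatura.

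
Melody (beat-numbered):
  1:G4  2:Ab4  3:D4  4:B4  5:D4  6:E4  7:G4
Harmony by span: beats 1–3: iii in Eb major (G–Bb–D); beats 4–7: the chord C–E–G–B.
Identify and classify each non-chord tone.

Ab4 (beat 2) — escape tone; D4 (beat 5) — appoggiatura.

The harmony at that moment is G minor triad (G, Bb, D); Ab4 is not a chord tone.
It is approached by step up from G4 and left by leap down to D4.
Step in, leap out — an escape tone.
The harmony at that moment is C major seventh chord (C, E, G, B); D4 is not a chord tone.
It is approached by leap down from B4 and left by step up to E4.
Leap in, step out — an appoggiatura.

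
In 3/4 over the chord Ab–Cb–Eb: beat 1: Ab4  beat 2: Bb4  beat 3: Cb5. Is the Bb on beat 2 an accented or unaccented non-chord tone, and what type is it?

Unaccented passing tone.

The harmony at that moment is Ab minor triad (Ab, Cb, Eb); Bb4 is not a chord tone.
It is approached by step up from Ab4 and left by step up to Cb5.
Step in, step out in the same direction — a passing tone.
It falls on a weak beat, so it is unaccented.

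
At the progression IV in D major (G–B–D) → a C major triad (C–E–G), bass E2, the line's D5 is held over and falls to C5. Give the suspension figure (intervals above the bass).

7–6 suspension.

At the second chord the bass is E2. The suspended D5 lies a seventh above the bass; after resolving down by step to C5, the interval above the bass becomes a sixth.
Suspension figures are named by those two intervals: 7–6.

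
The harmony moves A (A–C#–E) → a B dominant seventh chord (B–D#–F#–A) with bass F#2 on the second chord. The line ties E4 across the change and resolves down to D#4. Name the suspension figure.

7–6 suspension.

At the second chord the bass is F#2. The suspended E4 lies a seventh above the bass; after resolving down by step to D#4, the interval above the bass becomes a sixth.
Suspension figures are named by those two intervals: 7–6.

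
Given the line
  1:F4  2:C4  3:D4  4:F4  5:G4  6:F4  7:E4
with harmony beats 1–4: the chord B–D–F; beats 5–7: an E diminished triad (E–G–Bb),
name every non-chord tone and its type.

C4 (beat 2) — appoggiatura; F4 (beat 6) — passing tone.

The harmony at that moment is B diminished triad (B, D, F); C4 is not a chord tone.
It is approached by leap down from F4 and left by step up to D4.
Leap in, step out — an appoggiatura.
The harmony at that moment is E diminished triad (E, G, Bb); F4 is not a chord tone.
It is approached by step down from G4 and left by step down to E4.
Step in, step out in the same direction — a passing tone.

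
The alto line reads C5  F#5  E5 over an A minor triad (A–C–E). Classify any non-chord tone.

F#5 is an appoggiatura.

The harmony at that moment is A minor triad (A, C, E); F#5 is not a chord tone.
It is approached by leap up from C5 and left by step down to E5.
Leap in, step out — an appoggiatura.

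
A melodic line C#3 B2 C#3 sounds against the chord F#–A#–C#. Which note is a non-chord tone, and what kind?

B2 is a neighbor tone.

The harmony at that moment is F# major triad (F#, A#, C#); B2 is not a chord tone.
It is approached by step down from C#3 and left by step up to C#3.
Step away and step back to the same note — a neighbor tone (lower neighbor).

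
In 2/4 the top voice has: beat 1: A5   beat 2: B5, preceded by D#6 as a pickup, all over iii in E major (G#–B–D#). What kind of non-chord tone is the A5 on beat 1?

Appoggiatura.

The harmony at that moment is G# minor triad (G#, B, D#); A5 is not a chord tone.
It is approached by leap down from D#6 and left by step up to B5.
Leap in, step out, metrically accented — an appoggiatura.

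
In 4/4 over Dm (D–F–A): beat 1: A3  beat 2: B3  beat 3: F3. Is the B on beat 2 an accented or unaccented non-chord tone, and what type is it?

Unaccented escape tone.

The harmony at that moment is D minor triad (D, F, A); B3 is not a chord tone.
It is approached by step up from A3 and left by leap down to F3.
Step in, leap out — an escape tone.
It falls on a weak beat, so it is unaccented.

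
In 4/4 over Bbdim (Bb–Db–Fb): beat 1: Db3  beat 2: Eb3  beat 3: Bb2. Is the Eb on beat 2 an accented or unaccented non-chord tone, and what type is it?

The harmony at that moment is Bb diminished triad (Bb, Db, Fb); Eb3 is not a chord tone.
It is approached by step up from Db3 and left by leap down to Bb2.
Step in, leap out — an escape tone.
It falls on a weak beat, so it is unaccented.

Unaccented escape tone.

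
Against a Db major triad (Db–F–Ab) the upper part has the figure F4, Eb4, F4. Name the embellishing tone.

The harmony at that moment is Db major triad (Db, F, Ab); Eb4 is not a chord tone.
It is approached by step down from F4 and left by step up to F4.
Step away and step back to the same note — a neighbor tone (lower neighbor).

Eb4 is a neighbor tone.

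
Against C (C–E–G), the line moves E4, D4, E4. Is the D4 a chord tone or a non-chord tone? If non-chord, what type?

Non-chord tone — a neighbor tone.

The harmony at that moment is C major triad (C, E, G); D4 is not a chord tone.
It is approached by step down from E4 and left by step up to E4.
Step away and step back to the same note — a neighbor tone (lower neighbor).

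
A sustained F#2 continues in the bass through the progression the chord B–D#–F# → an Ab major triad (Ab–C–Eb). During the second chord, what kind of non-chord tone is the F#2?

Pedal tone (pedal point).

The harmony at that moment is Ab major triad (Ab, C, Eb); F#2 is not a chord tone.
It is held over (the same pitch as the preceding F#2) and then sustained as the same pitch into the next harmony.
Sustained through a change of harmony — a pedal tone.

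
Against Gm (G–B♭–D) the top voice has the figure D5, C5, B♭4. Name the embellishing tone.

C5 is a passing tone.

The harmony at that moment is G minor triad (G, B♭, D); C5 is not a chord tone.
It is approached by step down from D5 and left by step down to B♭4.
Step in, step out in the same direction — a passing tone.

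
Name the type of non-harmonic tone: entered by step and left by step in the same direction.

Approach: by step. Departure: by step, continuing in the same direction.
Stepwise on both sides with no change of direction means the note fills in the space between two different chord tones — a passing tone. (Had it turned back to its starting note it would be a neighbor tone instead.)

Passing tone.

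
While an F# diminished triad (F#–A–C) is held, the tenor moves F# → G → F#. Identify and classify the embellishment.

G is a neighbor tone.

The harmony at that moment is F# diminished triad (F#, A, C); G is not a chord tone.
It is approached by step up from F# and left by step down to F#.
Step away and step back to the same note — a neighbor tone (upper neighbor).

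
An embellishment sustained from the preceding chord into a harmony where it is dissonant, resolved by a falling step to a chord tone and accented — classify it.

Suspension.

Approach: by preparation — the pitch is first a chord tone, then held (tied or repeated) while the harmony changes under it. Departure: down by step. Metric position: strong.
A prepared dissonance that resolves downward by step — a suspension. (The same figure resolving upward would be a retardation.)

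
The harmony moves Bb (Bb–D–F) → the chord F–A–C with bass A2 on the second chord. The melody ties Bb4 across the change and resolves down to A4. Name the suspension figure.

At the second chord the bass is A2. The suspended Bb4 lies a ninth above the bass; after resolving down by step to A4, the interval above the bass becomes an octave.
Suspension figures are named by those two intervals: 9–8.

9–8 suspension.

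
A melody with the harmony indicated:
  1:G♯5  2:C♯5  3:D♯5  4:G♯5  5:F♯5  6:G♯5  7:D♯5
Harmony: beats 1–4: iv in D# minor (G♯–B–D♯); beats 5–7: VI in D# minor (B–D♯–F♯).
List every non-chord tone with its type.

The harmony at that moment is G♯ minor triad (G♯, B, D♯); C♯5 is not a chord tone.
It is approached by leap down from G♯5 and left by step up to D♯5.
Leap in, step out — an appoggiatura.
The harmony at that moment is B major triad (B, D♯, F♯); G♯5 is not a chord tone.
It is approached by step up from F♯5 and left by leap down to D♯5.
Step in, leap out — an escape tone.

C♯5 (beat 2) — appoggiatura; G♯5 (beat 6) — escape tone.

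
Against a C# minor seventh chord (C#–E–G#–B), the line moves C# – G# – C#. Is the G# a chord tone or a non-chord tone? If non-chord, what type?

Chord tone (the fifth of C# minor seventh chord).

C# minor seventh chord contains C#, E, G#, B; G# is the fifth, so it is a chord tone.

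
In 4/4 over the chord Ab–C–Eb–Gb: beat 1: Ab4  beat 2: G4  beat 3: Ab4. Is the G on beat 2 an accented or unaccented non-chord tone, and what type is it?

Unaccented neighbor tone.

The harmony at that moment is Ab dominant seventh chord (Ab, C, Eb, Gb); G4 is not a chord tone.
It is approached by step down from Ab4 and left by step up to Ab4.
Step away and step back to the same note — a neighbor tone (lower neighbor).
It falls on a weak beat, so it is unaccented.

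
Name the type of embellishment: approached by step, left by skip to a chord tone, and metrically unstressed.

Approach: by step. Departure: by leap. Metric position: weak.
Step in, leap out, from a weak position — an escape tone (échappée). (It is the mirror image of the appoggiatura, which leaps in and steps out on a strong beat.)

Escape tone.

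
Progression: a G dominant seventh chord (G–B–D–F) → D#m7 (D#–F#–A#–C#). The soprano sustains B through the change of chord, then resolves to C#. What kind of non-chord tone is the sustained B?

The harmony at that moment is D# minor seventh chord (D#, F#, A#, C#); B is not a chord tone.
It is held over (the same pitch as the preceding B) and left by step up to C#.
Held over from the previous chord and resolving up by step — a retardation.

B is a retardation.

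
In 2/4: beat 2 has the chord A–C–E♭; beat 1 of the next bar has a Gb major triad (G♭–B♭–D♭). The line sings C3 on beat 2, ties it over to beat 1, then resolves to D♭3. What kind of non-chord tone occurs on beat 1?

The harmony at that moment is G♭ major triad (G♭, B♭, D♭); C3 is not a chord tone.
It is held over (the same pitch as the preceding C3) and left by step up to D♭3.
Held over from the previous chord and resolving up by step — a retardation.

Retardation.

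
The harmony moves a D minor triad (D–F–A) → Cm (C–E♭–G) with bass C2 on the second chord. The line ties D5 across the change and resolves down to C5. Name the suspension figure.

9–8 suspension.

At the second chord the bass is C2. The suspended D5 lies a ninth above the bass; after resolving down by step to C5, the interval above the bass becomes an octave.
Suspension figures are named by those two intervals: 9–8.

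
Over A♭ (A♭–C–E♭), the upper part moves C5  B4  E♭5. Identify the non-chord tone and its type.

B4 is an escape tone.

The harmony at that moment is A♭ major triad (A♭, C, E♭); B4 is not a chord tone.
It is approached by step down from C5 and left by leap up to E♭5.
Step in, leap out — an escape tone.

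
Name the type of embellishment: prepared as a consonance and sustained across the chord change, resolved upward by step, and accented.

Retardation.

Approach: by preparation — the pitch is first a chord tone, then held (tied or repeated) while the harmony changes under it. Departure: up by step. Metric position: strong.
A prepared dissonance that resolves upward by step — a retardation. (The same figure resolving downward would be a suspension.)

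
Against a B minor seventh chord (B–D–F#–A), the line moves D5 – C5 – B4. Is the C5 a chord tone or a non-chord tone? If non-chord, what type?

Non-chord tone — a passing tone.

The harmony at that moment is B minor seventh chord (B, D, F#, A); C5 is not a chord tone.
It is approached by step down from D5 and left by step down to B4.
Step in, step out in the same direction — a passing tone.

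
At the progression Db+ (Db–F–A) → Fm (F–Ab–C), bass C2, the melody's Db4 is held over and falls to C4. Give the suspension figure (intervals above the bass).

9–8 suspension.

At the second chord the bass is C2. The suspended Db4 lies a ninth above the bass; after resolving down by step to C4, the interval above the bass becomes an octave.
Suspension figures are named by those two intervals: 9–8.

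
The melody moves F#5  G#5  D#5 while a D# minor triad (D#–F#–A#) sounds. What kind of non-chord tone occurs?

The harmony at that moment is D# minor triad (D#, F#, A#); G#5 is not a chord tone.
It is approached by step up from F#5 and left by leap down to D#5.
Step in, leap out — an escape tone.

G#5 is an escape tone.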